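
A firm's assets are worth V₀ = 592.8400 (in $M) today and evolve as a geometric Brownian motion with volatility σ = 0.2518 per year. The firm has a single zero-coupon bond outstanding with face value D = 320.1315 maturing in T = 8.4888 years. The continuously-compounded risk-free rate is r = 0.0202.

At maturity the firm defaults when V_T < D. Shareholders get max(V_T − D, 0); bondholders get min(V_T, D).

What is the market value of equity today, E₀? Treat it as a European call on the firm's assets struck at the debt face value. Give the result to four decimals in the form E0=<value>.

d₁ = [ln(V₀/D) + (r + σ²/2)T] / (σ√T)
   = [ln(592.8400/320.1315) + (0.0202 + 0.5·0.2518²)·8.4888] / (0.2518·√8.4888)
   = [0.616193 + 0.440582] / 0.733633 = 1.440468
d₂ = d₁ − σ√T = 1.440468 − 0.733633 = 0.706835
N(d₁) = 0.925133,  N(d₂) = 0.760166,  e^(−rT) = 0.842422
E₀ = V₀·N(d₁) − D·e^(−rT)·N(d₂)
   = 592.8400·0.925133 − 320.1315·0.842422·0.760166 = 343.449600

E0=343.4496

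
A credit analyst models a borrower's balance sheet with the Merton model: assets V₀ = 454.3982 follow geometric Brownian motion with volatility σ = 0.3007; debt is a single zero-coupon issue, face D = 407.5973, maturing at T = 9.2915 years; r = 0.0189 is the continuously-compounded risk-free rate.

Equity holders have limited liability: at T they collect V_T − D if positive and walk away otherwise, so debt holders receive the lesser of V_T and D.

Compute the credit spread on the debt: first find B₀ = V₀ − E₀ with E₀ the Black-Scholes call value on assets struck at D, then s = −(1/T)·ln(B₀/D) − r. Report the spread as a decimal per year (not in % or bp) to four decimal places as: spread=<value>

d₁ = [ln(V₀/D) + (r + σ²/2)T] / (σ√T)
   = [ln(454.3982/407.5973) + (0.0189 + 0.5·0.3007²)·9.2915] / (0.3007·√9.2915)
   = [0.108694 + 0.595680] / 0.916593 = 0.768471
d₂ = d₁ − σ√T = 0.768471 − 0.916593 = -0.148122
N(d₁) = 0.778896,  N(d₂) = 0.441123,  e^(−rT) = 0.838946
E₀ = V₀·N(d₁) − D·e^(−rT)·N(d₂)
   = 454.3982·0.778896 − 407.5973·0.838946·0.441123 = 203.086051
B₀ = V₀ − E₀ = 454.3982 − 203.086051 = 251.312149
spread = −(1/T)·ln(B₀/D) − r = −(1/9.2915)·ln(251.312149/407.5973) − 0.0189 = 0.03314584

spread=0.0331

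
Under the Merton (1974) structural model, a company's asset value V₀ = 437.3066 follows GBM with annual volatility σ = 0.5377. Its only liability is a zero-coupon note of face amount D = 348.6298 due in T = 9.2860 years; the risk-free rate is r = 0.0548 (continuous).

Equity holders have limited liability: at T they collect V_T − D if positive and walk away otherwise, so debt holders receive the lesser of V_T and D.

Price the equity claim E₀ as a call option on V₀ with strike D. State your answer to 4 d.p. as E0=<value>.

E0=318.0200

d₁ = [ln(V₀/D) + (r + σ²/2)T] / (σ√T)
   = [ln(437.3066/348.6298) + (0.0548 + 0.5·0.5377²)·9.2860] / (0.5377·√9.2860)
   = [0.226624 + 1.851263] / 1.638530 = 1.268141
d₂ = d₁ − σ√T = 1.268141 − 1.638530 = -0.370389
N(d₁) = 0.897626,  N(d₂) = 0.355546,  e^(−rT) = 0.601173
E₀ = V₀·N(d₁) − D·e^(−rT)·N(d₂)
   = 437.3066·0.897626 − 348.6298·0.601173·0.355546 = 318.020048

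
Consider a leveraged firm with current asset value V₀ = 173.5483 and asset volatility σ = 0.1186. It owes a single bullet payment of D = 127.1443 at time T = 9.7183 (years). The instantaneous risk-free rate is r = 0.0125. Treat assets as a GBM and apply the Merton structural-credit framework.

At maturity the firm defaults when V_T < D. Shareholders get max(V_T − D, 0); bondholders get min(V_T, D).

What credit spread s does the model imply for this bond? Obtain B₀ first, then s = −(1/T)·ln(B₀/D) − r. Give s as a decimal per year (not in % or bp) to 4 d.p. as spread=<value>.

spread=0.0028

d₁ = [ln(V₀/D) + (r + σ²/2)T] / (σ√T)
   = [ln(173.5483/127.1443) + (0.0125 + 0.5·0.1186²)·9.7183] / (0.1186·√9.7183)
   = [0.311133 + 0.189827] / 0.369726 = 1.354952
d₂ = d₁ − σ√T = 1.354952 − 0.369726 = 0.985226
N(d₁) = 0.912284,  N(d₂) = 0.837743,  e^(−rT) = 0.885610
E₀ = V₀·N(d₁) − D·e^(−rT)·N(d₂)
   = 173.5483·0.912284 − 127.1443·0.885610·0.837743 = 63.995139
B₀ = V₀ − E₀ = 173.5483 − 63.995139 = 109.553161
spread = −(1/T)·ln(B₀/D) − r = −(1/9.7183)·ln(109.553161/127.1443) − 0.0125 = 0.00282292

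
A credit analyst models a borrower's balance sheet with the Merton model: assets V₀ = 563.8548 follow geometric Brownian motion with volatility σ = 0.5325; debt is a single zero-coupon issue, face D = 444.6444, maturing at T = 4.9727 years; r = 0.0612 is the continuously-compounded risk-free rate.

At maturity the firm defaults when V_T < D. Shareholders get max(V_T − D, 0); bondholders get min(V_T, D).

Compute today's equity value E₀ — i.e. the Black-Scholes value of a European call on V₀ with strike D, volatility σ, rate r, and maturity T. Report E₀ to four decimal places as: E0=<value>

d₁ = [ln(V₀/D) + (r + σ²/2)T] / (σ√T)
   = [ln(563.8548/444.6444) + (0.0612 + 0.5·0.5325²)·4.9727] / (0.5325·√4.9727)
   = [0.237522 + 1.009349] / 1.187451 = 1.050040
d₂ = d₁ − σ√T = 1.050040 − 1.187451 = -0.137411
N(d₁) = 0.853150,  N(d₂) = 0.445353,  e^(−rT) = 0.737618
E₀ = V₀·N(d₁) − D·e^(−rT)·N(d₂)
   = 563.8548·0.853150 − 444.6444·0.737618·0.445353 = 334.986974

E0=334.9870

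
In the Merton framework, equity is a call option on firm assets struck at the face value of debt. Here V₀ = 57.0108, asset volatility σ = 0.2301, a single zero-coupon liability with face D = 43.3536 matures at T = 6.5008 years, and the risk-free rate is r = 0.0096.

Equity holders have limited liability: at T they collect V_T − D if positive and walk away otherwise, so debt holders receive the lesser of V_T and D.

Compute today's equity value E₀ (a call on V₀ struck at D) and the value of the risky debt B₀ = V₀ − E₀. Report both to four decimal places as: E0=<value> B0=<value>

E0=21.1480 B0=35.8628

d₁ = [ln(V₀/D) + (r + σ²/2)T] / (σ√T)
   = [ln(57.0108/43.3536) + (0.0096 + 0.5·0.2301²)·6.5008] / (0.2301·√6.5008)
   = [0.273851 + 0.234503] / 0.586678 = 0.866496
d₂ = d₁ − σ√T = 0.866496 − 0.586678 = 0.279818
N(d₁) = 0.806891,  N(d₂) = 0.610191,  e^(−rT) = 0.939500
E₀ = V₀·N(d₁) − D·e^(−rT)·N(d₂)
   = 57.0108·0.806891 − 43.3536·0.939500·0.610191 = 21.147977
B₀ = V₀ − E₀ = 57.0108 − 21.147977 = 35.862823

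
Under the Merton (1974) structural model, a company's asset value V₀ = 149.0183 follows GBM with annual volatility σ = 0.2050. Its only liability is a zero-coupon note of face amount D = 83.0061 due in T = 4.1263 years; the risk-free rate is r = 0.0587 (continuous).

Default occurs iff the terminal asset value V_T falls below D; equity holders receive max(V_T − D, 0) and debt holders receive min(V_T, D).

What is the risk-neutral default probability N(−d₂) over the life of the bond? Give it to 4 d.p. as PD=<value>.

d₁ = [ln(V₀/D) + (r + σ²/2)T] / (σ√T)
   = [ln(149.0183/83.0061) + (0.0587 + 0.5·0.2050²)·4.1263] / (0.2050·√4.1263)
   = [0.585155 + 0.328918] / 0.416423 = 2.195060
d₂ = d₁ − σ√T = 2.195060 − 0.416423 = 1.778638
risk-neutral PD = N(−d₂) = N(-1.778638) = 0.037650

PD=0.0376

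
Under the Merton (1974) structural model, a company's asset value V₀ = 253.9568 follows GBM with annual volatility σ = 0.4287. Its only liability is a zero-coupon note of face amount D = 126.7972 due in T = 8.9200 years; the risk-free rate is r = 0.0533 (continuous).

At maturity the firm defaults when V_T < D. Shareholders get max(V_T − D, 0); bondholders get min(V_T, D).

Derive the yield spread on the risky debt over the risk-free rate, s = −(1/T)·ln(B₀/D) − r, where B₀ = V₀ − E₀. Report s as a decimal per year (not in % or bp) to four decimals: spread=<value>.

spread=0.0248

d₁ = [ln(V₀/D) + (r + σ²/2)T] / (σ√T)
   = [ln(253.9568/126.7972) + (0.0533 + 0.5·0.4287²)·8.9200] / (0.4287·√8.9200)
   = [0.694575 + 1.295111] / 1.280371 = 1.553992
d₂ = d₁ − σ√T = 1.553992 − 1.280371 = 0.273621
N(d₁) = 0.939907,  N(d₂) = 0.607812,  e^(−rT) = 0.621614
E₀ = V₀·N(d₁) − D·e^(−rT)·N(d₂)
   = 253.9568·0.939907 − 126.7972·0.621614·0.607812 = 190.788656
B₀ = V₀ − E₀ = 253.9568 − 190.788656 = 63.168144
spread = −(1/T)·ln(B₀/D) − r = −(1/8.9200)·ln(63.168144/126.7972) − 0.0533 = 0.02481534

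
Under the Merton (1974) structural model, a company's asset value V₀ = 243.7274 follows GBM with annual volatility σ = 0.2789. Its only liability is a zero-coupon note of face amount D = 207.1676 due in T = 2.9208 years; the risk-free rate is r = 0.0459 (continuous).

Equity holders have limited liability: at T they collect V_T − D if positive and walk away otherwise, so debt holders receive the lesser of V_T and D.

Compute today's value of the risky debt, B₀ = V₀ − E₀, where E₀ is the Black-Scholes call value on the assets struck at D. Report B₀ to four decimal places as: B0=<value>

d₁ = [ln(V₀/D) + (r + σ²/2)T] / (σ√T)
   = [ln(243.7274/207.1676) + (0.0459 + 0.5·0.2789²)·2.9208] / (0.2789·√2.9208)
   = [0.162522 + 0.247662] / 0.476650 = 0.860557
d₂ = d₁ − σ√T = 0.860557 − 0.476650 = 0.383908
N(d₁) = 0.805259,  N(d₂) = 0.649477,  e^(−rT) = 0.874533
E₀ = V₀·N(d₁) − D·e^(−rT)·N(d₂)
   = 243.7274·0.805259 − 207.1676·0.874533·0.649477 = 78.594790
B₀ = V₀ − E₀ = 243.7274 − 78.594790 = 165.132610

B0=165.1326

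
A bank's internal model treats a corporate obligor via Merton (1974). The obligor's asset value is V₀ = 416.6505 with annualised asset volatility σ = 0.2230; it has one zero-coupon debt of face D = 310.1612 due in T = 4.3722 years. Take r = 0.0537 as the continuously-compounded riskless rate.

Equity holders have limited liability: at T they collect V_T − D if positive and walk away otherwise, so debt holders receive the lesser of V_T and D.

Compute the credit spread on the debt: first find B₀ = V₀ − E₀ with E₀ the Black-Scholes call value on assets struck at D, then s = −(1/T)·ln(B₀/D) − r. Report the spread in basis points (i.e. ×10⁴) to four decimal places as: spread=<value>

spread=88.8207

d₁ = [ln(V₀/D) + (r + σ²/2)T] / (σ√T)
   = [ln(416.6505/310.1612) + (0.0537 + 0.5·0.2230²)·4.3722] / (0.2230·√4.3722)
   = [0.295156 + 0.343500] / 0.466289 = 1.369656
d₂ = d₁ − σ√T = 1.369656 − 0.466289 = 0.903368
N(d₁) = 0.914603,  N(d₂) = 0.816835,  e^(−rT) = 0.790739
E₀ = V₀·N(d₁) − D·e^(−rT)·N(d₂)
   = 416.6505·0.914603 − 310.1612·0.790739·0.816835 = 180.735675
B₀ = V₀ − E₀ = 416.6505 − 180.735675 = 235.914825
spread = −(1/T)·ln(B₀/D) − r = −(1/4.3722)·ln(235.914825/310.1612) − 0.0537 = 0.00888207
in basis points: 0.00888207 × 10⁴ = 88.8207 bp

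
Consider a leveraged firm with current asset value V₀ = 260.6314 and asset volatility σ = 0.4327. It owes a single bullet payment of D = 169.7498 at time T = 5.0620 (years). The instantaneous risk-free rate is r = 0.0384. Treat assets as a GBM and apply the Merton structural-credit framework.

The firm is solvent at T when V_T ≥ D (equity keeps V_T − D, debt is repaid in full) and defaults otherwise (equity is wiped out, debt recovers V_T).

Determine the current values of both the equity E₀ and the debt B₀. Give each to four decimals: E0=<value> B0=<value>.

E0=148.3779 B0=112.2535

d₁ = [ln(V₀/D) + (r + σ²/2)T] / (σ√T)
   = [ln(260.6314/169.7498) + (0.0384 + 0.5·0.4327²)·5.0620] / (0.4327·√5.0620)
   = [0.428782 + 0.668258] / 0.973527 = 1.126871
d₂ = d₁ − σ√T = 1.126871 − 0.973527 = 0.153345
N(d₁) = 0.870102,  N(d₂) = 0.560937,  e^(−rT) = 0.823344
E₀ = V₀·N(d₁) − D·e^(−rT)·N(d₂)
   = 260.6314·0.870102 − 169.7498·0.823344·0.560937 = 148.377859
B₀ = V₀ − E₀ = 260.6314 − 148.377859 = 112.253541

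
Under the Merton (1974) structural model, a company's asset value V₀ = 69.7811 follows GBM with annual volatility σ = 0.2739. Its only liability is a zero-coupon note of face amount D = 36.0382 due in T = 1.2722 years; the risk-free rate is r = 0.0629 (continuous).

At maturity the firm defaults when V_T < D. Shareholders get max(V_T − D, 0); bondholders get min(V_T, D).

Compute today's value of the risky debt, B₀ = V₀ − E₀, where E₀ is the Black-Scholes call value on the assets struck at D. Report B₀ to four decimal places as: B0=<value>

d₁ = [ln(V₀/D) + (r + σ²/2)T] / (σ√T)
   = [ln(69.7811/36.0382) + (0.0629 + 0.5·0.2739²)·1.2722] / (0.2739·√1.2722)
   = [0.660784 + 0.127742] / 0.308937 = 2.552386
d₂ = d₁ − σ√T = 2.552386 − 0.308937 = 2.243449
N(d₁) = 0.994651,  N(d₂) = 0.987566,  e^(−rT) = 0.923097
E₀ = V₀·N(d₁) − D·e^(−rT)·N(d₂)
   = 69.7811·0.994651 − 36.0382·0.923097·0.987566 = 36.554709
B₀ = V₀ − E₀ = 69.7811 − 36.554709 = 33.226391

B0=33.2264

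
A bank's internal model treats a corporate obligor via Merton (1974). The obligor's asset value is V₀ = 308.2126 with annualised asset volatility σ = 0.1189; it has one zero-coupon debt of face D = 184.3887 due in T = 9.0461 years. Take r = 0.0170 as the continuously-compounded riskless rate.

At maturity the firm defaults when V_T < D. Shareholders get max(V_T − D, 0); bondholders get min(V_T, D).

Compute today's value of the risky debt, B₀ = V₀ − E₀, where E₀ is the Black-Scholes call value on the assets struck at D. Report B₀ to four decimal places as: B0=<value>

B0=157.1659

d₁ = [ln(V₀/D) + (r + σ²/2)T] / (σ√T)
   = [ln(308.2126/184.3887) + (0.0170 + 0.5·0.1189²)·9.0461] / (0.1189·√9.0461)
   = [0.513744 + 0.217727] / 0.357612 = 2.045429
d₂ = d₁ − σ√T = 2.045429 − 0.357612 = 1.687817
N(d₁) = 0.979594,  N(d₂) = 0.954277,  e^(−rT) = 0.857457
E₀ = V₀·N(d₁) − D·e^(−rT)·N(d₂)
   = 308.2126·0.979594 − 184.3887·0.857457·0.954277 = 151.046747
B₀ = V₀ − E₀ = 308.2126 − 151.046747 = 157.165853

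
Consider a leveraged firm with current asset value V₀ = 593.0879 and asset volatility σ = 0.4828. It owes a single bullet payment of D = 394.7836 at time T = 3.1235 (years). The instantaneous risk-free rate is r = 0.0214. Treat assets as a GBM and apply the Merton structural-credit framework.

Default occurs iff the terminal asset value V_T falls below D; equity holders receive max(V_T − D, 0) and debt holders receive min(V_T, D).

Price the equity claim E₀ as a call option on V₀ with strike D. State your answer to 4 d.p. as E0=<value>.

d₁ = [ln(V₀/D) + (r + σ²/2)T] / (σ√T)
   = [ln(593.0879/394.7836) + (0.0214 + 0.5·0.4828²)·3.1235] / (0.4828·√3.1235)
   = [0.407005 + 0.430880] / 0.853273 = 0.981966
d₂ = d₁ − σ√T = 0.981966 − 0.853273 = 0.128693
N(d₁) = 0.836942,  N(d₂) = 0.551200,  e^(−rT) = 0.935342
E₀ = V₀·N(d₁) − D·e^(−rT)·N(d₂)
   = 593.0879·0.836942 − 394.7836·0.935342·0.551200 = 292.845242

E0=292.8452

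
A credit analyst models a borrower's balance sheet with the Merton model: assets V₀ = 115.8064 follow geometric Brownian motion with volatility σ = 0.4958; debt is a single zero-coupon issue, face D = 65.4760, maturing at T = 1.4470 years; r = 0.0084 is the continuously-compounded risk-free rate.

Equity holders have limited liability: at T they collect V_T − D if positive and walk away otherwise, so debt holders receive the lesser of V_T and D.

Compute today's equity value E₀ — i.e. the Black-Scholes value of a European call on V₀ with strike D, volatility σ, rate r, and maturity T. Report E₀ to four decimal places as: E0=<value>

d₁ = [ln(V₀/D) + (r + σ²/2)T] / (σ√T)
   = [ln(115.8064/65.4760) + (0.0084 + 0.5·0.4958²)·1.4470] / (0.4958·√1.4470)
   = [0.570236 + 0.190004] / 0.596404 = 1.274706
d₂ = d₁ − σ√T = 1.274706 − 0.596404 = 0.678301
N(d₁) = 0.898793,  N(d₂) = 0.751210,  e^(−rT) = 0.987919
E₀ = V₀·N(d₁) − D·e^(−rT)·N(d₂)
   = 115.8064·0.898793 − 65.4760·0.987919·0.751210 = 55.494039

E0=55.4940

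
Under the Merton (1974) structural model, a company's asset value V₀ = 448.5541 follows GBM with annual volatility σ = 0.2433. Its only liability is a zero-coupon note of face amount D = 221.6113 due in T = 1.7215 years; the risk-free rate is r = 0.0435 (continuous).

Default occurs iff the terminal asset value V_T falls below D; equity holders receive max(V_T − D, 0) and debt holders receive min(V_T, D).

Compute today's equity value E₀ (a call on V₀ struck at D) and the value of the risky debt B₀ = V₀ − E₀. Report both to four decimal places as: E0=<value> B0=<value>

d₁ = [ln(V₀/D) + (r + σ²/2)T] / (σ√T)
   = [ln(448.5541/221.6113) + (0.0435 + 0.5·0.2433²)·1.7215] / (0.2433·√1.7215)
   = [0.705104 + 0.125837] / 0.319224 = 2.603004
d₂ = d₁ − σ√T = 2.603004 − 0.319224 = 2.283780
N(d₁) = 0.995379,  N(d₂) = 0.988808,  e^(−rT) = 0.927850
E₀ = V₀·N(d₁) − D·e^(−rT)·N(d₂)
   = 448.5541·0.995379 − 221.6113·0.927850·0.988808 = 243.160872
B₀ = V₀ − E₀ = 448.5541 − 243.160872 = 205.393228

E0=243.1609 B0=205.3932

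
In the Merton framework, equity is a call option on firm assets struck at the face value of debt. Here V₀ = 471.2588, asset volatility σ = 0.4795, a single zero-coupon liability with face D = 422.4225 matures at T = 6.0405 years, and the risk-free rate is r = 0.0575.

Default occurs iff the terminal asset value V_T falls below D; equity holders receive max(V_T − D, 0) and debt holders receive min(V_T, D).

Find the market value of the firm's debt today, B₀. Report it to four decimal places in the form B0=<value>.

B0=202.8263

d₁ = [ln(V₀/D) + (r + σ²/2)T] / (σ√T)
   = [ln(471.2588/422.4225) + (0.0575 + 0.5·0.4795²)·6.0405] / (0.4795·√6.0405)
   = [0.109401 + 1.041745] / 1.178488 = 0.976800
d₂ = d₁ − σ√T = 0.976800 − 1.178488 = -0.201688
N(d₁) = 0.835666,  N(d₂) = 0.420080,  e^(−rT) = 0.706573
E₀ = V₀·N(d₁) − D·e^(−rT)·N(d₂)
   = 471.2588·0.835666 − 422.4225·0.706573·0.420080 = 268.432526
B₀ = V₀ − E₀ = 471.2588 − 268.432526 = 202.826274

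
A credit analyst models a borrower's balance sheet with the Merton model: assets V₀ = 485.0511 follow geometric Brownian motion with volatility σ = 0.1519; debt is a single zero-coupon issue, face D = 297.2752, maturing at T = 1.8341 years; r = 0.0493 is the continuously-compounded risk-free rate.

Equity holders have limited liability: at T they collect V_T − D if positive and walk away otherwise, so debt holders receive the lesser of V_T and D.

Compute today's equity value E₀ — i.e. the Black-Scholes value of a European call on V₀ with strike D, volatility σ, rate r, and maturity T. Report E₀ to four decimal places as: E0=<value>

d₁ = [ln(V₀/D) + (r + σ²/2)T] / (σ√T)
   = [ln(485.0511/297.2752) + (0.0493 + 0.5·0.1519²)·1.8341] / (0.1519·√1.8341)
   = [0.489596 + 0.111581] / 0.205717 = 2.922354
d₂ = d₁ − σ√T = 2.922354 − 0.205717 = 2.716638
N(d₁) = 0.998263,  N(d₂) = 0.996703,  e^(−rT) = 0.913546
E₀ = V₀·N(d₁) − D·e^(−rT)·N(d₂)
   = 485.0511·0.998263 − 297.2752·0.913546·0.996703 = 213.529393

E0=213.5294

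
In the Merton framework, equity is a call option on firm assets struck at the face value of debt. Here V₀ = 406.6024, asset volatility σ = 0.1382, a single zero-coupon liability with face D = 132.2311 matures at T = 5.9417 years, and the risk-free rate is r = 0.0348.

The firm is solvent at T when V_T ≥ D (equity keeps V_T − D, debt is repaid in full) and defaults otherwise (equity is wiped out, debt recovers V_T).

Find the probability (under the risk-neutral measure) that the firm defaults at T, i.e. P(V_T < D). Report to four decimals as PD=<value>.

d₁ = [ln(V₀/D) + (r + σ²/2)T] / (σ√T)
   = [ln(406.6024/132.2311) + (0.0348 + 0.5·0.1382²)·5.9417] / (0.1382·√5.9417)
   = [1.123285 + 0.263512] / 0.336871 = 4.116702
d₂ = d₁ − σ√T = 4.116702 − 0.336871 = 3.779831
risk-neutral PD = N(−d₂) = N(-3.779831) = 0.000078

PD=0.0001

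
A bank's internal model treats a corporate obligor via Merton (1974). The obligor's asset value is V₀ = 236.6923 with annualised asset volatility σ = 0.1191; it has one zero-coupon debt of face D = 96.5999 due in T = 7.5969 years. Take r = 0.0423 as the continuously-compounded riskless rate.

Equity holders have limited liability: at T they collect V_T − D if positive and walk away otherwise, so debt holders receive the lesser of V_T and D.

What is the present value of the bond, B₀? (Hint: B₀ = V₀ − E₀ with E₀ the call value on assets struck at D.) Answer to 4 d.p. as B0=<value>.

d₁ = [ln(V₀/D) + (r + σ²/2)T] / (σ√T)
   = [ln(236.6923/96.5999) + (0.0423 + 0.5·0.1191²)·7.5969] / (0.1191·√7.5969)
   = [0.896183 + 0.375229] / 0.328269 = 3.873080
d₂ = d₁ − σ√T = 3.873080 − 0.328269 = 3.544811
N(d₁) = 0.999946,  N(d₂) = 0.999804,  e^(−rT) = 0.725170
E₀ = V₀·N(d₁) − D·e^(−rT)·N(d₂)
   = 236.6923·0.999946 − 96.5999·0.725170·0.999804 = 166.641973
B₀ = V₀ − E₀ = 236.6923 − 166.641973 = 70.050327

B0=70.0503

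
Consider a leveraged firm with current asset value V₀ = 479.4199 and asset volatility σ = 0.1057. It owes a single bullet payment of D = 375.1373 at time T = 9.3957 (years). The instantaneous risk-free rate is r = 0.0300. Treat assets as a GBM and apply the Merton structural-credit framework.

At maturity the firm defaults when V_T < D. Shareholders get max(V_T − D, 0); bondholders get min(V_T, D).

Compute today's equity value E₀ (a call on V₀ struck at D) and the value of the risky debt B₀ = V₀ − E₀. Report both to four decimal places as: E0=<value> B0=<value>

d₁ = [ln(V₀/D) + (r + σ²/2)T] / (σ√T)
   = [ln(479.4199/375.1373) + (0.0300 + 0.5·0.1057²)·9.3957] / (0.1057·√9.3957)
   = [0.245285 + 0.334358] / 0.323996 = 1.789042
d₂ = d₁ − σ√T = 1.789042 − 0.323996 = 1.465046
N(d₁) = 0.963196,  N(d₂) = 0.928546,  e^(−rT) = 0.754371
E₀ = V₀·N(d₁) − D·e^(−rT)·N(d₂)
   = 479.4199·0.963196 − 375.1373·0.754371·0.928546 = 199.003630
B₀ = V₀ − E₀ = 479.4199 − 199.003630 = 280.416270

E0=199.0036 B0=280.4163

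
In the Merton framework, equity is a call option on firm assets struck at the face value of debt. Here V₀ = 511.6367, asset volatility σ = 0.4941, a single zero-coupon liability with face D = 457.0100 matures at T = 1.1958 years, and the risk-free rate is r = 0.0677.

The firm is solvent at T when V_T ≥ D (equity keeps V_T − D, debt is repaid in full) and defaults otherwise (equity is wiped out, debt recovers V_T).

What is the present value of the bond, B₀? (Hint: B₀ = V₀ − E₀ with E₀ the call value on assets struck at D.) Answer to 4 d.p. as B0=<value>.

d₁ = [ln(V₀/D) + (r + σ²/2)T] / (σ√T)
   = [ln(511.6367/457.0100) + (0.0677 + 0.5·0.4941²)·1.1958] / (0.4941·√1.1958)
   = [0.112910 + 0.226924] / 0.540311 = 0.628958
d₂ = d₁ − σ√T = 0.628958 − 0.540311 = 0.088647
N(d₁) = 0.735312,  N(d₂) = 0.535319,  e^(−rT) = 0.922235
E₀ = V₀·N(d₁) − D·e^(−rT)·N(d₂)
   = 511.6367·0.735312 − 457.0100·0.922235·0.535319 = 150.591499
B₀ = V₀ − E₀ = 511.6367 − 150.591499 = 361.045201

B0=361.0452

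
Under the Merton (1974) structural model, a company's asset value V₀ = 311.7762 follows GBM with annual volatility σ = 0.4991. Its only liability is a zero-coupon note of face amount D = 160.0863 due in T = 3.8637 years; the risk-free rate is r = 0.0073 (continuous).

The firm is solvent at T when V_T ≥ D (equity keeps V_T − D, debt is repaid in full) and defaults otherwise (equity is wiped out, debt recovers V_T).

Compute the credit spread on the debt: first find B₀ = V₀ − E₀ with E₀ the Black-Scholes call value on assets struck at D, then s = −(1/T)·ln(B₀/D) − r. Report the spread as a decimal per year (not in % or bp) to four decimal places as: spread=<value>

spread=0.0523

d₁ = [ln(V₀/D) + (r + σ²/2)T] / (σ√T)
   = [ln(311.7762/160.0863) + (0.0073 + 0.5·0.4991²)·3.8637] / (0.4991·√3.8637)
   = [0.666573 + 0.509430] / 0.981046 = 1.198724
d₂ = d₁ − σ√T = 1.198724 − 0.981046 = 0.217678
N(d₁) = 0.884682,  N(d₂) = 0.586160,  e^(−rT) = 0.972189
E₀ = V₀·N(d₁) − D·e^(−rT)·N(d₂)
   = 311.7762·0.884682 − 160.0863·0.972189·0.586160 = 184.596379
B₀ = V₀ − E₀ = 311.7762 − 184.596379 = 127.179821
spread = −(1/T)·ln(B₀/D) − r = −(1/3.8637)·ln(127.179821/160.0863) − 0.0073 = 0.05225717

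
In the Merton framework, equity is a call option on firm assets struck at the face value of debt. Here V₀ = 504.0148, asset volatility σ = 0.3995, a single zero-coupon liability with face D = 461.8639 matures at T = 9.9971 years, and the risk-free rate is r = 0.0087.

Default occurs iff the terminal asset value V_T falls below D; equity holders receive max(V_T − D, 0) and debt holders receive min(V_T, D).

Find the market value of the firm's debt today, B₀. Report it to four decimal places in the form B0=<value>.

d₁ = [ln(V₀/D) + (r + σ²/2)T] / (σ√T)
   = [ln(504.0148/461.8639) + (0.0087 + 0.5·0.3995²)·9.9971] / (0.3995·√9.9971)
   = [0.087335 + 0.884745] / 1.263147 = 0.769570
d₂ = d₁ − σ√T = 0.769570 − 1.263147 = -0.493577
N(d₁) = 0.779223,  N(d₂) = 0.310803,  e^(−rT) = 0.916700
E₀ = V₀·N(d₁) − D·e^(−rT)·N(d₂)
   = 504.0148·0.779223 − 461.8639·0.916700·0.310803 = 261.148741
B₀ = V₀ − E₀ = 504.0148 − 261.148741 = 242.866059

B0=242.8661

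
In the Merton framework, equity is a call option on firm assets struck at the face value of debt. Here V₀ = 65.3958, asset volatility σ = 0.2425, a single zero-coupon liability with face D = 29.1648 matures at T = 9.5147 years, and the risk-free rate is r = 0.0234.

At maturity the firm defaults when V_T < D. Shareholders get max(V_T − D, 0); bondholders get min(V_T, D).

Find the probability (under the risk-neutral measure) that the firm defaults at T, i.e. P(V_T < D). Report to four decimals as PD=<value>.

PD=0.1579

d₁ = [ln(V₀/D) + (r + σ²/2)T] / (σ√T)
   = [ln(65.3958/29.1648) + (0.0234 + 0.5·0.2425²)·9.5147] / (0.2425·√9.5147)
   = [0.807496 + 0.502406] / 0.748013 = 1.751174
d₂ = d₁ − σ√T = 1.751174 − 0.748013 = 1.003161
risk-neutral PD = N(−d₂) = N(-1.003161) = 0.157892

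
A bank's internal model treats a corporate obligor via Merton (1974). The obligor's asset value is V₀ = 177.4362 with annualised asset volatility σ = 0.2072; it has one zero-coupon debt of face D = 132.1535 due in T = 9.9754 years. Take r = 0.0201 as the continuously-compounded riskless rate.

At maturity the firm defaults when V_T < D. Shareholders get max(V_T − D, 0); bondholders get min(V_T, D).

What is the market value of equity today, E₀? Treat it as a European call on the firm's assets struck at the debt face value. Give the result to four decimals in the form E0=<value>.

E0=80.6896

d₁ = [ln(V₀/D) + (r + σ²/2)T] / (σ√T)
   = [ln(177.4362/132.1535) + (0.0201 + 0.5·0.2072²)·9.9754] / (0.2072·√9.9754)
   = [0.294647 + 0.414637] / 0.654418 = 1.083840
d₂ = d₁ − σ√T = 1.083840 − 0.654418 = 0.429422
N(d₁) = 0.860782,  N(d₂) = 0.666192,  e^(−rT) = 0.818317
E₀ = V₀·N(d₁) − D·e^(−rT)·N(d₂)
   = 177.4362·0.860782 − 132.1535·0.818317·0.666192 = 80.689597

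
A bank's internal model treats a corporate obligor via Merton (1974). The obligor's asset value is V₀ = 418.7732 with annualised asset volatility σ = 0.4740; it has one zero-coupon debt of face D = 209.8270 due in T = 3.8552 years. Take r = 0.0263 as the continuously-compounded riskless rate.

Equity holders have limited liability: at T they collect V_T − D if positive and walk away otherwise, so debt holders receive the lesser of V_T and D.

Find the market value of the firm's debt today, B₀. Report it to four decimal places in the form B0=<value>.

B0=162.6378

d₁ = [ln(V₀/D) + (r + σ²/2)T] / (σ√T)
   = [ln(418.7732/209.8270) + (0.0263 + 0.5·0.4740²)·3.8552] / (0.4740·√3.8552)
   = [0.691046 + 0.534477] / 0.930683 = 1.316800
d₂ = d₁ − σ√T = 1.316800 − 0.930683 = 0.386117
N(d₁) = 0.906047,  N(d₂) = 0.650295,  e^(−rT) = 0.903579
E₀ = V₀·N(d₁) − D·e^(−rT)·N(d₂)
   = 418.7732·0.906047 − 209.8270·0.903579·0.650295 = 256.135421
B₀ = V₀ − E₀ = 418.7732 − 256.135421 = 162.637779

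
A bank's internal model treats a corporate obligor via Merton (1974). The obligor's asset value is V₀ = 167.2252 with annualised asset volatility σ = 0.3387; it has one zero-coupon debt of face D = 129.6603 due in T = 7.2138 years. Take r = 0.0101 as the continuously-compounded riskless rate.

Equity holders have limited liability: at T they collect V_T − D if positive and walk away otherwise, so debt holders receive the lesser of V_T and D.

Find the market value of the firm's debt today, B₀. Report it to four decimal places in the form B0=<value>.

B0=90.4325

d₁ = [ln(V₀/D) + (r + σ²/2)T] / (σ√T)
   = [ln(167.2252/129.6603) + (0.0101 + 0.5·0.3387²)·7.2138] / (0.3387·√7.2138)
   = [0.254423 + 0.486635] / 0.909698 = 0.814620
d₂ = d₁ − σ√T = 0.814620 − 0.909698 = -0.095078
N(d₁) = 0.792355,  N(d₂) = 0.462126,  e^(−rT) = 0.929732
E₀ = V₀·N(d₁) − D·e^(−rT)·N(d₂)
   = 167.2252·0.792355 − 129.6603·0.929732·0.462126 = 76.792730
B₀ = V₀ − E₀ = 167.2252 − 76.792730 = 90.432470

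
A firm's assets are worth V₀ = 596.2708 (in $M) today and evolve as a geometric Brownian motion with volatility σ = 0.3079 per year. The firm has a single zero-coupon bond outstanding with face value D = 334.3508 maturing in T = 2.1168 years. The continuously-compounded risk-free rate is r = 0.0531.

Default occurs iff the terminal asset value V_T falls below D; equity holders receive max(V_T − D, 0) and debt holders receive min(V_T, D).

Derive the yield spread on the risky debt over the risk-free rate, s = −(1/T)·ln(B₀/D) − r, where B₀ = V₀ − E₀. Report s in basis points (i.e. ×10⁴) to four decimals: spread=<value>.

d₁ = [ln(V₀/D) + (r + σ²/2)T] / (σ√T)
   = [ln(596.2708/334.3508) + (0.0531 + 0.5·0.3079²)·2.1168] / (0.3079·√2.1168)
   = [0.578504 + 0.212741] / 0.447971 = 1.766288
d₂ = d₁ − σ√T = 1.766288 − 0.447971 = 1.318317
N(d₁) = 0.961326,  N(d₂) = 0.906301,  e^(−rT) = 0.893685
E₀ = V₀·N(d₁) − D·e^(−rT)·N(d₂)
   = 596.2708·0.961326 − 334.3508·0.893685·0.906301 = 302.404090
B₀ = V₀ − E₀ = 596.2708 − 302.404090 = 293.866710
spread = −(1/T)·ln(B₀/D) − r = −(1/2.1168)·ln(293.866710/334.3508) − 0.0531 = 0.00787149
in basis points: 0.00787149 × 10⁴ = 78.7149 bp

spread=78.7149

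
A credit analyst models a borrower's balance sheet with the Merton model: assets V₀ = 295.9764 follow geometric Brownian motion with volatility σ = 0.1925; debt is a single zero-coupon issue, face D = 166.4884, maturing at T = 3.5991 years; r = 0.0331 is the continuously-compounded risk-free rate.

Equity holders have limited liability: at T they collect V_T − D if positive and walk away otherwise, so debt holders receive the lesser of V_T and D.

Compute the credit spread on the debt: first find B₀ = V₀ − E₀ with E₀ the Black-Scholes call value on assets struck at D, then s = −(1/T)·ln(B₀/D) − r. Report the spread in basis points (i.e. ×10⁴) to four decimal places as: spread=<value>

d₁ = [ln(V₀/D) + (r + σ²/2)T] / (σ√T)
   = [ln(295.9764/166.4884) + (0.0331 + 0.5·0.1925²)·3.5991] / (0.1925·√3.5991)
   = [0.575354 + 0.185815] / 0.365197 = 2.084267
d₂ = d₁ − σ√T = 2.084267 − 0.365197 = 1.719069
N(d₁) = 0.981432,  N(d₂) = 0.957199,  e^(−rT) = 0.887692
E₀ = V₀·N(d₁) − D·e^(−rT)·N(d₂)
   = 295.9764·0.981432 − 166.4884·0.887692·0.957199 = 149.015829
B₀ = V₀ − E₀ = 295.9764 − 149.015829 = 146.960571
spread = −(1/T)·ln(B₀/D) − r = −(1/3.5991)·ln(146.960571/166.4884) − 0.0331 = 0.00156459
in basis points: 0.00156459 × 10⁴ = 15.6459 bp

spread=15.6459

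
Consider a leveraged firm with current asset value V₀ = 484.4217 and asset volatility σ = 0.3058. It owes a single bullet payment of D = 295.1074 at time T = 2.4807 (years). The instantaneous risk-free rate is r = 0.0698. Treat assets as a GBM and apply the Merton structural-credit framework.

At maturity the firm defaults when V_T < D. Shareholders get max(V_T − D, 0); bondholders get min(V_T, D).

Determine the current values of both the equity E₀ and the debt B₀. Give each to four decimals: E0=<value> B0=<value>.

E0=242.3868 B0=242.0349

d₁ = [ln(V₀/D) + (r + σ²/2)T] / (σ√T)
   = [ln(484.4217/295.1074) + (0.0698 + 0.5·0.3058²)·2.4807] / (0.3058·√2.4807)
   = [0.495616 + 0.289143] / 0.481642 = 1.629340
d₂ = d₁ − σ√T = 1.629340 − 0.481642 = 1.147698
N(d₁) = 0.948379,  N(d₂) = 0.874453,  e^(−rT) = 0.841009
E₀ = V₀·N(d₁) − D·e^(−rT)·N(d₂)
   = 484.4217·0.948379 − 295.1074·0.841009·0.874453 = 242.386781
B₀ = V₀ − E₀ = 484.4217 − 242.386781 = 242.034919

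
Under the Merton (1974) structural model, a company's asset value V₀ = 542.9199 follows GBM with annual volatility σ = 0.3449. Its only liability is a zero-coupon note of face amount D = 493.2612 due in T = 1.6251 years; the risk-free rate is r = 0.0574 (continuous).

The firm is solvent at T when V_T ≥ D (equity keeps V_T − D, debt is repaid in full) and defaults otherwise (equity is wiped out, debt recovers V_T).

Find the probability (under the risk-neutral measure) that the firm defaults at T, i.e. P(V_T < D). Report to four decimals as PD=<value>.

PD=0.4166

d₁ = [ln(V₀/D) + (r + σ²/2)T] / (σ√T)
   = [ln(542.9199/493.2612) + (0.0574 + 0.5·0.3449²)·1.6251] / (0.3449·√1.6251)
   = [0.095923 + 0.189938] / 0.439676 = 0.650163
d₂ = d₁ − σ√T = 0.650163 − 0.439676 = 0.210487
risk-neutral PD = N(−d₂) = N(-0.210487) = 0.416644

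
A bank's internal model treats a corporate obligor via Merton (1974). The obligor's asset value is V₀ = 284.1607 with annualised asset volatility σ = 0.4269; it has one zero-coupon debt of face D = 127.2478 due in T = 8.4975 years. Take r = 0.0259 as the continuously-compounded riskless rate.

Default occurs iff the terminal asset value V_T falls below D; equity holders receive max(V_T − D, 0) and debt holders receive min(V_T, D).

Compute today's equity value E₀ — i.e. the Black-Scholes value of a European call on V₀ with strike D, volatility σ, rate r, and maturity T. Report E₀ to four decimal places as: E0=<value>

E0=203.8969

d₁ = [ln(V₀/D) + (r + σ²/2)T] / (σ√T)
   = [ln(284.1607/127.2478) + (0.0259 + 0.5·0.4269²)·8.4975] / (0.4269·√8.4975)
   = [0.803404 + 0.994393] / 1.244434 = 1.444670
d₂ = d₁ − σ√T = 1.444670 − 1.244434 = 0.200237
N(d₁) = 0.925725,  N(d₂) = 0.579352,  e^(−rT) = 0.802450
E₀ = V₀·N(d₁) − D·e^(−rT)·N(d₂)
   = 284.1607·0.925725 − 127.2478·0.802450·0.579352 = 203.896905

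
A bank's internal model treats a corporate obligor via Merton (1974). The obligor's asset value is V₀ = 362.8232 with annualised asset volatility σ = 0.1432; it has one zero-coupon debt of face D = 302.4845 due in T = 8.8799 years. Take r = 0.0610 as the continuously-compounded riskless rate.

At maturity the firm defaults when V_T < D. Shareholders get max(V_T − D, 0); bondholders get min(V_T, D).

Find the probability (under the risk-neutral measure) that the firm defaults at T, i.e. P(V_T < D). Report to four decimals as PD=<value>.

d₁ = [ln(V₀/D) + (r + σ²/2)T] / (σ√T)
   = [ln(362.8232/302.4845) + (0.0610 + 0.5·0.1432²)·8.8799] / (0.1432·√8.8799)
   = [0.181886 + 0.632721] / 0.426724 = 1.908977
d₂ = d₁ − σ√T = 1.908977 − 0.426724 = 1.482253
risk-neutral PD = N(−d₂) = N(-1.482253) = 0.069137

PD=0.0691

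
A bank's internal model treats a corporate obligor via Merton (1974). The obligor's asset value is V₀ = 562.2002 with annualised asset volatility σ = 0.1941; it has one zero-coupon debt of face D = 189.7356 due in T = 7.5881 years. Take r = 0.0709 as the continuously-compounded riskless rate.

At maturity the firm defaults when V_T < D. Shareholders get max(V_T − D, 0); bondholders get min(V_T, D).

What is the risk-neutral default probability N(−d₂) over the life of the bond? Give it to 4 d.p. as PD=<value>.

d₁ = [ln(V₀/D) + (r + σ²/2)T] / (σ√T)
   = [ln(562.2002/189.7356) + (0.0709 + 0.5·0.1941²)·7.5881] / (0.1941·√7.5881)
   = [1.086226 + 0.680936] / 0.534678 = 3.305099
d₂ = d₁ − σ√T = 3.305099 − 0.534678 = 2.770422
risk-neutral PD = N(−d₂) = N(-2.770422) = 0.002799

PD=0.0028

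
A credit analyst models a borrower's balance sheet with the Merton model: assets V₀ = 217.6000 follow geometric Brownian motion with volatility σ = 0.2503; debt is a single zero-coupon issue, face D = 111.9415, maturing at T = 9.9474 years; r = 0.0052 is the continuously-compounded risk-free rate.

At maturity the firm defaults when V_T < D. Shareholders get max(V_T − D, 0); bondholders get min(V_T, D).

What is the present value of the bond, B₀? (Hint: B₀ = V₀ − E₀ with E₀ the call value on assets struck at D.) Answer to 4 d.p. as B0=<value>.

d₁ = [ln(V₀/D) + (r + σ²/2)T] / (σ√T)
   = [ln(217.6000/111.9415) + (0.0052 + 0.5·0.2503²)·9.9474] / (0.2503·√9.9474)
   = [0.664682 + 0.363329] / 0.789434 = 1.302214
d₂ = d₁ − σ√T = 1.302214 − 0.789434 = 0.512780
N(d₁) = 0.903578,  N(d₂) = 0.695947,  e^(−rT) = 0.949589
E₀ = V₀·N(d₁) − D·e^(−rT)·N(d₂)
   = 217.6000·0.903578 − 111.9415·0.949589·0.695947 = 122.640571
B₀ = V₀ − E₀ = 217.6000 − 122.640571 = 94.959429

B0=94.9594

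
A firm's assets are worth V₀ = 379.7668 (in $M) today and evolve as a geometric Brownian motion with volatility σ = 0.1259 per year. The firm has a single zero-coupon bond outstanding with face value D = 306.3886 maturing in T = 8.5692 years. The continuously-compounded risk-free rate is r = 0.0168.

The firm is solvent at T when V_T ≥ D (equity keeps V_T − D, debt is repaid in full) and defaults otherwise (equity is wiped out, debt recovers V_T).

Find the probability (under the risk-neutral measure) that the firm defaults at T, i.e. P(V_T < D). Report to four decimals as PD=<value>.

d₁ = [ln(V₀/D) + (r + σ²/2)T] / (σ√T)
   = [ln(379.7668/306.3886) + (0.0168 + 0.5·0.1259²)·8.5692] / (0.1259·√8.5692)
   = [0.214703 + 0.211877] / 0.368550 = 1.157457
d₂ = d₁ − σ√T = 1.157457 − 0.368550 = 0.788907
risk-neutral PD = N(−d₂) = N(-0.788907) = 0.215083

PD=0.2151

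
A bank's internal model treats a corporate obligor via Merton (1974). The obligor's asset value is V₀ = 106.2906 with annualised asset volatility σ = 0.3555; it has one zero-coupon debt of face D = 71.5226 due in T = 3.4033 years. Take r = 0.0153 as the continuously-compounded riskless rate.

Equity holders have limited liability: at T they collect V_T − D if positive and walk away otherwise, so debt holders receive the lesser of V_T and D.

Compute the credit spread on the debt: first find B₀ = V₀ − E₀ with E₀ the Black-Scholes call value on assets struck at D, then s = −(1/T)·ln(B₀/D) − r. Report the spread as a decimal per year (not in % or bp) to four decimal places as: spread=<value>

d₁ = [ln(V₀/D) + (r + σ²/2)T] / (σ√T)
   = [ln(106.2906/71.5226) + (0.0153 + 0.5·0.3555²)·3.4033] / (0.3555·√3.4033)
   = [0.396163 + 0.267125] / 0.655828 = 1.011377
d₂ = d₁ − σ√T = 1.011377 − 0.655828 = 0.355549
N(d₁) = 0.844082,  N(d₂) = 0.638911,  e^(−rT) = 0.949262
E₀ = V₀·N(d₁) − D·e^(−rT)·N(d₂)
   = 106.2906·0.844082 − 71.5226·0.949262·0.638911 = 46.339963
B₀ = V₀ − E₀ = 106.2906 − 46.339963 = 59.950637
spread = −(1/T)·ln(B₀/D) − r = −(1/3.4033)·ln(59.950637/71.5226) − 0.0153 = 0.03655907

spread=0.0366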